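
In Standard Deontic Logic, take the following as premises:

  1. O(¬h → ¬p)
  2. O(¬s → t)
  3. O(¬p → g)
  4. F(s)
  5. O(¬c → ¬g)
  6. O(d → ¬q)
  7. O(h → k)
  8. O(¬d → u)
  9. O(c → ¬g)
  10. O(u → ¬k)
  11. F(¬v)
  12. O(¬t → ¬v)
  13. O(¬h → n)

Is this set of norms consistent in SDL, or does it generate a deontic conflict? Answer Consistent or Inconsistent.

Consistent

Premise 12 is O(¬t → ¬v), but O(¬t) is not derivable from the premises, so it does not yield O(¬v).
So O(¬v) is not derivable, and the apparent clash with O(v) does not arise.
A world satisfying every obligation exists (e.g. c=false, d=true, g=false, h=true, k=true, n=false, p=true, q=false, s=false, t=true, u=false, v=true); no atom is both obligatory and forbidden, so the set is consistent.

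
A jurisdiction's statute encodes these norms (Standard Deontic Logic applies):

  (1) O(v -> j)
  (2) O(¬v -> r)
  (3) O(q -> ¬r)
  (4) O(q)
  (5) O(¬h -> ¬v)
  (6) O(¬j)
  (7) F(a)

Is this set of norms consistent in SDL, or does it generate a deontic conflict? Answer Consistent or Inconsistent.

Premise 6 states O(¬j) outright.
Premise 1 is O(v -> j); contrapositively O(¬j -> ¬v). Since O(¬j) holds, K gives O(¬v).
From O(¬v) and premise 2, O(¬v -> r), we obtain O(r).
The contrapositive of premise 3 (O(q -> ¬r)) is O(r -> ¬q), and O(r) is already established, so O(¬q).
However, premise 4 gives O(q).
We now have both O(¬q) and O(q) — q is simultaneously obligatory and forbidden, violating the D-axiom.

Inconsistent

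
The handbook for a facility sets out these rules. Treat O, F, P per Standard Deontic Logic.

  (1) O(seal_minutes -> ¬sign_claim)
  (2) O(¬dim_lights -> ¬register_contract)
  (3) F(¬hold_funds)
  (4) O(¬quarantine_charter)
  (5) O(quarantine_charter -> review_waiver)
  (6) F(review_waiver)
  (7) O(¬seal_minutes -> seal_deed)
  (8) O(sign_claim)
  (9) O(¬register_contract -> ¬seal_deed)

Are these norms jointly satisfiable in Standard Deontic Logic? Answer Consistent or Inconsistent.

Consistent

Premise 5 is O(quarantine_charter -> review_waiver), but O(quarantine_charter) is not derivable from the premises, so it does not yield O(review_waiver).
So O(review_waiver) is not derivable, and the apparent clash with O(¬review_waiver) does not arise.
A world satisfying every obligation exists (e.g. dim_lights=true, hold_funds=true, quarantine_charter=false, register_contract=true, review_waiver=false, seal_deed=true, seal_minutes=false, sign_claim=true); no atom is both obligatory and forbidden, so the set is consistent.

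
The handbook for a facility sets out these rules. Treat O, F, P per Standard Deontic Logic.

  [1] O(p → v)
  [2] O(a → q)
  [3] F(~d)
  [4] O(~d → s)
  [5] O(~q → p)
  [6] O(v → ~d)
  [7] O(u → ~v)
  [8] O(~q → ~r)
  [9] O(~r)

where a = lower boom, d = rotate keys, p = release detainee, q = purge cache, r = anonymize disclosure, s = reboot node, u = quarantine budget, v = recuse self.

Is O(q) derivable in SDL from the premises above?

F(~d) at premise 3 means O(d).
Premise 6 is O(v → ~d); contrapositively O(d → ~v). Since O(d) holds, K gives O(~v).
Premise 1, O(p → v), contraposes to O(~v → ~p); with O(~v) we get O(~p).
The contrapositive of premise 5 (O(~q → p)) is O(~p → q), and O(~p) is already established, so O(q).
Premises 2, 4, 7, 8, 9 do not contribute to this derivation.
So O(q) follows.

Yes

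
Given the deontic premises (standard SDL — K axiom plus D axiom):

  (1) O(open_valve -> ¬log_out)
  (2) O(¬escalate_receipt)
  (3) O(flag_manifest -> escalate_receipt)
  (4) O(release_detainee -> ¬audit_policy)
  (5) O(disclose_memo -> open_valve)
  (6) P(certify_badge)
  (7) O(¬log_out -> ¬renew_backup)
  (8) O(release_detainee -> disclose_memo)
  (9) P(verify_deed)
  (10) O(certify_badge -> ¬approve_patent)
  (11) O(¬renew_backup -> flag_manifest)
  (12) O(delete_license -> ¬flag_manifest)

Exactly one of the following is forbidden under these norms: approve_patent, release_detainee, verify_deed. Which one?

From premise 2 we have O(¬escalate_receipt).
Premise 3 is O(flag_manifest -> escalate_receipt); contrapositively O(¬escalate_receipt -> ¬flag_manifest). Since O(¬escalate_receipt) holds, K gives O(¬flag_manifest).
Premise 11 is O(¬renew_backup -> flag_manifest); contrapositively O(¬flag_manifest -> renew_backup). Since O(¬flag_manifest) holds, K gives O(renew_backup).
Premise 7, O(¬log_out -> ¬renew_backup), contraposes to O(renew_backup -> log_out); with O(renew_backup) we get O(log_out).
Premise 1 is O(open_valve -> ¬log_out); contrapositively O(log_out -> ¬open_valve). Since O(log_out) holds, K gives O(¬open_valve).
The contrapositive of premise 5 (O(disclose_memo -> open_valve)) is O(¬open_valve -> ¬disclose_memo), and O(¬open_valve) is already established, so O(¬disclose_memo).
Premise 8, O(release_detainee -> disclose_memo), contraposes to O(¬disclose_memo -> ¬release_detainee); with O(¬disclose_memo) we get O(¬release_detainee).
So O(¬release_detainee) holds, i.e. release_detainee is forbidden. None of the other listed options is forbidden under the premises.

release_detainee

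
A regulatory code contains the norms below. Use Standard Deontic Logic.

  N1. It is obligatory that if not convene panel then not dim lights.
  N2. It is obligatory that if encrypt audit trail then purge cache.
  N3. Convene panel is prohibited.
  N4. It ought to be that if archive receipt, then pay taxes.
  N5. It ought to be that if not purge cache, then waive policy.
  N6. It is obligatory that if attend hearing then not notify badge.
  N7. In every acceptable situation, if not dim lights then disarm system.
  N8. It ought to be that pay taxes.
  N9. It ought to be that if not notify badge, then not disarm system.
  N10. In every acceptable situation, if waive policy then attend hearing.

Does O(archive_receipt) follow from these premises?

Premise 4 is O(archive_receipt → pay_taxes); even if O(pay_taxes) held, inferring O(archive_receipt) would be affirming the consequent — invalid.
No other premise forces O(archive_receipt). An ideal world satisfying every premise can still have archive_receipt false, so O(archive_receipt) is not derivable.

No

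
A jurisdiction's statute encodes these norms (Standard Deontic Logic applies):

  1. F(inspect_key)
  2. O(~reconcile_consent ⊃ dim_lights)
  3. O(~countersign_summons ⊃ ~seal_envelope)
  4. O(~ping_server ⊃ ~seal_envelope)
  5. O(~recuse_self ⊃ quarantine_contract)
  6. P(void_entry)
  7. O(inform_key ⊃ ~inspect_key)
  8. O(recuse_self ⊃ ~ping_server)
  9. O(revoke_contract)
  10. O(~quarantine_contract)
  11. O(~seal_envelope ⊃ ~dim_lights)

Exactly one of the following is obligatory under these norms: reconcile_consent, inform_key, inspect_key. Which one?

reconcile_consent

Premise 10 states O(~quarantine_contract) outright.
The contrapositive of premise 5 (O(~recuse_self ⊃ quarantine_contract)) is O(~quarantine_contract ⊃ recuse_self), and O(~quarantine_contract) is already established, so O(recuse_self).
Premise 8 is O(recuse_self ⊃ ~ping_server); since O(recuse_self), deontic closure gives O(~ping_server).
With premise 4, O(~ping_server ⊃ ~seal_envelope), the K-axiom yields O(~seal_envelope).
Applying K to premise 11 (O(~seal_envelope ⊃ ~dim_lights)) and O(~seal_envelope) yields O(~dim_lights).
Premise 2, O(~reconcile_consent ⊃ dim_lights), contraposes to O(~dim_lights ⊃ reconcile_consent); with O(~dim_lights) we get O(reconcile_consent).
So O(reconcile_consent) holds — reconcile_consent is obligatory. None of the other listed options is made obligatory by any chain of premises.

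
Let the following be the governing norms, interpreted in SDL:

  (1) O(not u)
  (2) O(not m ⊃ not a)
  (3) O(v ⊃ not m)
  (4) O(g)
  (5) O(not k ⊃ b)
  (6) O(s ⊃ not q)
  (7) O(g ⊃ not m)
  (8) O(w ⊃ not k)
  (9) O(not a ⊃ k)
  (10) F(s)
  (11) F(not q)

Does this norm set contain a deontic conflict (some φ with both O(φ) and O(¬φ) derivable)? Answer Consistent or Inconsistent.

Consistent

Premise 6 is O(s ⊃ not q), but O(s) is not derivable from the premises, so it does not yield O(not q).
So O(not q) is not derivable, and the apparent clash with O(q) does not arise.
A world satisfying every obligation exists (e.g. a=false, b=false, g=true, k=true, m=false, q=true, s=false, u=false, v=false, w=false); no atom is both obligatory and forbidden, so the set is consistent.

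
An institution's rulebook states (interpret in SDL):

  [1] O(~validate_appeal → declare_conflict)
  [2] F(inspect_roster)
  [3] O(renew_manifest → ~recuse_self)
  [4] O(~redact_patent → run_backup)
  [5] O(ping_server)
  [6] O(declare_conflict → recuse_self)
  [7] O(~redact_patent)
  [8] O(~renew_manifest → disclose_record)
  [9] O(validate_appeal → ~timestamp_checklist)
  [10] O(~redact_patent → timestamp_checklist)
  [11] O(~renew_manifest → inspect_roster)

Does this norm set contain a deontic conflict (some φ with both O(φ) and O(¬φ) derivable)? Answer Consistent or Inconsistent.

Premise 2 is F(inspect_roster), i.e. O(~inspect_roster).
Premise 11, O(~renew_manifest → inspect_roster), contraposes to O(~inspect_roster → renew_manifest); with O(~inspect_roster) we get O(renew_manifest).
Premise 3 is O(renew_manifest → ~recuse_self); since O(renew_manifest), deontic closure gives O(~recuse_self).
The contrapositive of premise 6 (O(declare_conflict → recuse_self)) is O(~recuse_self → ~declare_conflict), and O(~recuse_self) is already established, so O(~declare_conflict).
Premise 1, O(~validate_appeal → declare_conflict), contraposes to O(~declare_conflict → validate_appeal); with O(~declare_conflict) we get O(validate_appeal).
Applying K to premise 9 (O(validate_appeal → ~timestamp_checklist)) and O(validate_appeal) yields O(~timestamp_checklist).
Premise 10, O(~redact_patent → timestamp_checklist), contraposes to O(~timestamp_checklist → redact_patent); with O(~timestamp_checklist) we get O(redact_patent).
Yet premise 7 states O(~redact_patent).
We now have both O(redact_patent) and O(~redact_patent) — redact_patent is simultaneously obligatory and forbidden, violating the D-axiom.

Inconsistent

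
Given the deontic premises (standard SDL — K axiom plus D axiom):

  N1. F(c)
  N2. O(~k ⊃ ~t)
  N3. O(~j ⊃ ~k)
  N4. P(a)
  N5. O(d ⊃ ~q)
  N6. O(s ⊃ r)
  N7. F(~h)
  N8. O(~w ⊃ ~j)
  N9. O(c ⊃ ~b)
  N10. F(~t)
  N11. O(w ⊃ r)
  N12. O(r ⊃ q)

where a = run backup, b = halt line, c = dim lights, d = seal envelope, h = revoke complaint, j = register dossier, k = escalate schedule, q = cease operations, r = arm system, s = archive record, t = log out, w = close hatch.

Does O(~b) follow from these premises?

Premise 9 is O(c ⊃ ~b), but O(c) is not derivable from the premises, so it does not yield O(~b).
No other premise forces O(~b). An ideal world satisfying every premise can still have ~b false, so O(~b) is not derivable.

No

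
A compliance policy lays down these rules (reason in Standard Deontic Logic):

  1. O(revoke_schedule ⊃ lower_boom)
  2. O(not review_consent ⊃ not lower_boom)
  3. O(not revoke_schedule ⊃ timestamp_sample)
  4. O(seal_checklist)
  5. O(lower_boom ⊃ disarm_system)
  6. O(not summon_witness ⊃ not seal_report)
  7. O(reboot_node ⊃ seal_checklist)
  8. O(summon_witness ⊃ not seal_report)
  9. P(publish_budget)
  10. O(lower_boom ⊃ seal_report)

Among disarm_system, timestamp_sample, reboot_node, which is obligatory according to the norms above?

By case analysis on not summon_witness: premise 6 gives O(not summon_witness ⊃ not seal_report) and premise 8 gives O(summon_witness ⊃ not seal_report), so O(not seal_report) either way.
Premise 10, O(lower_boom ⊃ seal_report), contraposes to O(not seal_report ⊃ not lower_boom); with O(not seal_report) we get O(not lower_boom).
Premise 1 is O(revoke_schedule ⊃ lower_boom); contrapositively O(not lower_boom ⊃ not revoke_schedule). Since O(not lower_boom) holds, K gives O(not revoke_schedule).
From O(not revoke_schedule) and premise 3, O(not revoke_schedule ⊃ timestamp_sample), we obtain O(timestamp_sample).
So O(timestamp_sample) holds — timestamp_sample is obligatory. None of the other listed options is made obligatory by any chain of premises.

timestamp_sample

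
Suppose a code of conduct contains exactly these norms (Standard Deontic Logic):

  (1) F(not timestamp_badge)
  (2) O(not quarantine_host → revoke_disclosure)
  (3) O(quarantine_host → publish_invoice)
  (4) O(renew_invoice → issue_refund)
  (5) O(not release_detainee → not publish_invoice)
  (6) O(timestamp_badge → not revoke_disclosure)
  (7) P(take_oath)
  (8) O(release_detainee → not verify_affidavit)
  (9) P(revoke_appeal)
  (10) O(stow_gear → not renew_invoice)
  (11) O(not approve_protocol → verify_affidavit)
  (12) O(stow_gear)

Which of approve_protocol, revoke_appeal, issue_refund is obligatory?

approve_protocol

Premise 1, F(not timestamp_badge), is equivalent to O(timestamp_badge).
Premise 6 is O(timestamp_badge → not revoke_disclosure); since O(timestamp_badge), deontic closure gives O(not revoke_disclosure).
The contrapositive of premise 2 (O(not quarantine_host → revoke_disclosure)) is O(not revoke_disclosure → quarantine_host), and O(not revoke_disclosure) is already established, so O(quarantine_host).
Premise 3 is O(quarantine_host → publish_invoice); since O(quarantine_host), deontic closure gives O(publish_invoice).
Premise 5, O(not release_detainee → not publish_invoice), contraposes to O(publish_invoice → release_detainee); with O(publish_invoice) we get O(release_detainee).
With premise 8, O(release_detainee → not verify_affidavit), the K-axiom yields O(not verify_affidavit).
The contrapositive of premise 11 (O(not approve_protocol → verify_affidavit)) is O(not verify_affidavit → approve_protocol), and O(not verify_affidavit) is already established, so O(approve_protocol).
So O(approve_protocol) holds — approve_protocol is obligatory. None of the other listed options is made obligatory by any chain of premises.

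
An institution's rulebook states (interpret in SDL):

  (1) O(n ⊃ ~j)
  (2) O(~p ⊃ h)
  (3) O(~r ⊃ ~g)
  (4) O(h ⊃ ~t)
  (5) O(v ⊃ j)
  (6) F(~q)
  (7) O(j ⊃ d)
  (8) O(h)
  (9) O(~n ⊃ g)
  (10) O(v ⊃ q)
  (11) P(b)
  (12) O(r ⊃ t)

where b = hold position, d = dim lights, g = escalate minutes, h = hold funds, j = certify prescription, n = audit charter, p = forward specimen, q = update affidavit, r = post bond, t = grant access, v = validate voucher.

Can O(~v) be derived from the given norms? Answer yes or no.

Yes

Premise 8 gives O(h).
Premise 4 is O(h ⊃ ~t); since O(h), deontic closure gives O(~t).
Premise 12 is O(r ⊃ t); contrapositively O(~t ⊃ ~r). Since O(~t) holds, K gives O(~r).
Applying K to premise 3 (O(~r ⊃ ~g)) and O(~r) yields O(~g).
The contrapositive of premise 9 (O(~n ⊃ g)) is O(~g ⊃ n), and O(~g) is already established, so O(n).
With premise 1, O(n ⊃ ~j), the K-axiom yields O(~j).
Premise 5 is O(v ⊃ j); contrapositively O(~j ⊃ ~v). Since O(~j) holds, K gives O(~v).
Premises 2, 6, 7, 10, 11 do not contribute to this derivation.
So O(~v) follows.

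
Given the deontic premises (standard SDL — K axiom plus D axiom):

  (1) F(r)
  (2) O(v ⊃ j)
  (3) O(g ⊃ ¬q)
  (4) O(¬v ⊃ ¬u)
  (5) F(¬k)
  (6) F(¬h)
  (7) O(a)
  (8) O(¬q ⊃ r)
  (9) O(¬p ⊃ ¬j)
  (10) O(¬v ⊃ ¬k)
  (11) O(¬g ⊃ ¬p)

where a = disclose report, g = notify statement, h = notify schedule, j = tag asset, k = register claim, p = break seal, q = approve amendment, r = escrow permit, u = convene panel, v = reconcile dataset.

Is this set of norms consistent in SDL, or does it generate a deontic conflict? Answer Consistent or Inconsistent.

Inconsistent

Premise 5, F(¬k), is equivalent to O(k).
The contrapositive of premise 10 (O(¬v ⊃ ¬k)) is O(k ⊃ v), and O(k) is already established, so O(v).
With premise 2, O(v ⊃ j), the K-axiom yields O(j).
The contrapositive of premise 9 (O(¬p ⊃ ¬j)) is O(j ⊃ p), and O(j) is already established, so O(p).
Premise 11, O(¬g ⊃ ¬p), contraposes to O(p ⊃ g); with O(p) we get O(g).
Applying K to premise 3 (O(g ⊃ ¬q)) and O(g) yields O(¬q).
From O(¬q) and premise 8, O(¬q ⊃ r), we obtain O(r).
Yet premise 1 is F(r), i.e. O(¬r).
We now have both O(r) and O(¬r) — r is simultaneously obligatory and forbidden, violating the D-axiom.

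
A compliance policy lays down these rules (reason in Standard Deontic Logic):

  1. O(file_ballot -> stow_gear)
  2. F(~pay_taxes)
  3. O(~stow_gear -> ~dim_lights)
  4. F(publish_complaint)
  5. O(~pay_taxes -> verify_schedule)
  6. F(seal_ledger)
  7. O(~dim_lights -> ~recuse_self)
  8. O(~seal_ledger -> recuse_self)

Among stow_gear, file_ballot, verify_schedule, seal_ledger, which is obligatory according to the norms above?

stow_gear

Premise 6 is F(seal_ledger), i.e. O(~seal_ledger).
With premise 8, O(~seal_ledger -> recuse_self), the K-axiom yields O(recuse_self).
Premise 7 is O(~dim_lights -> ~recuse_self); contrapositively O(recuse_self -> dim_lights). Since O(recuse_self) holds, K gives O(dim_lights).
The contrapositive of premise 3 (O(~stow_gear -> ~dim_lights)) is O(dim_lights -> stow_gear), and O(dim_lights) is already established, so O(stow_gear).
So O(stow_gear) holds — stow_gear is obligatory. None of the other listed options is made obligatory by any chain of premises.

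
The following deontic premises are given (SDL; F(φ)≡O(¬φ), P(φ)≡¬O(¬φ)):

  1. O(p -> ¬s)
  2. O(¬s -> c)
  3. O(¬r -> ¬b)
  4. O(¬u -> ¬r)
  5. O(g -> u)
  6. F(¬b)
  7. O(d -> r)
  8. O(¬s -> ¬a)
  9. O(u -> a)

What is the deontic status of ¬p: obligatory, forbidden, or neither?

F(¬b) at premise 6 means O(b).
Premise 3 is O(¬r -> ¬b); contrapositively O(b -> r). Since O(b) holds, K gives O(r).
Premise 4 is O(¬u -> ¬r); contrapositively O(r -> u). Since O(r) holds, K gives O(u).
From O(u) and premise 9, O(u -> a), we obtain O(a).
Premise 8 is O(¬s -> ¬a); contrapositively O(a -> s). Since O(a) holds, K gives O(s).
The contrapositive of premise 1 (O(p -> ¬s)) is O(s -> ¬p), and O(s) is already established, so O(¬p).
Premises 2, 5, 7 do not contribute to this derivation.
Hence ¬p is obligatory.

Obligatory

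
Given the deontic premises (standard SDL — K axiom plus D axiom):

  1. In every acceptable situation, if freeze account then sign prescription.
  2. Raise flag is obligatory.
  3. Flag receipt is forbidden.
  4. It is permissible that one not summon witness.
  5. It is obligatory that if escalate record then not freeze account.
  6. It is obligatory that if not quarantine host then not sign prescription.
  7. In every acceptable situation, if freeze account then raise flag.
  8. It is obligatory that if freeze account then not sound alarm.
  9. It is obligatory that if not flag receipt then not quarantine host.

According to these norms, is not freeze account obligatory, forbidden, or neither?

Obligatory

Premise 3, F(flag_receipt), is equivalent to O(¬flag_receipt).
From O(¬flag_receipt) and premise 9, O(¬flag_receipt → ¬quarantine_host), we obtain O(¬quarantine_host).
With premise 6, O(¬quarantine_host → ¬sign_prescription), the K-axiom yields O(¬sign_prescription).
The contrapositive of premise 1 (O(freeze_account → sign_prescription)) is O(¬sign_prescription → ¬freeze_account), and O(¬sign_prescription) is already established, so O(¬freeze_account).
Premises 2, 4, 5, 7, 8 do not contribute to this derivation.
Hence ¬freeze_account is obligatory.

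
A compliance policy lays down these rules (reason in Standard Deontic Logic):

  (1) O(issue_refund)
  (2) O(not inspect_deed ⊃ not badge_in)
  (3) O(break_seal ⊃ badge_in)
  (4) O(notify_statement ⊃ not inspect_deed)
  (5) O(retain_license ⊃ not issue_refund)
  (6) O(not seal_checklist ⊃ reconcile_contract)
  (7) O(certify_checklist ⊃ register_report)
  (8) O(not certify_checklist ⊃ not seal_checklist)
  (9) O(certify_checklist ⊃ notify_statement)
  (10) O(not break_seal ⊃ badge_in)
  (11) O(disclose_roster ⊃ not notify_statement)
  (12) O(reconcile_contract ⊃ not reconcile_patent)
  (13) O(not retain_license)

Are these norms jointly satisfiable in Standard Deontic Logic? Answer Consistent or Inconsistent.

Consistent

Premise 5 is O(retain_license ⊃ not issue_refund), but O(retain_license) is not derivable from the premises, so it does not yield O(not issue_refund).
So O(not issue_refund) is not derivable, and the apparent clash with O(issue_refund) does not arise.
A world satisfying every obligation exists (e.g. badge_in=true, break_seal=false, certify_checklist=false, disclose_roster=false, inspect_deed=true, issue_refund=true, notify_statement=false, reconcile_contract=true, reconcile_patent=false, register_report=false, retain_license=false, seal_checklist=false); no atom is both obligatory and forbidden, so the set is consistent.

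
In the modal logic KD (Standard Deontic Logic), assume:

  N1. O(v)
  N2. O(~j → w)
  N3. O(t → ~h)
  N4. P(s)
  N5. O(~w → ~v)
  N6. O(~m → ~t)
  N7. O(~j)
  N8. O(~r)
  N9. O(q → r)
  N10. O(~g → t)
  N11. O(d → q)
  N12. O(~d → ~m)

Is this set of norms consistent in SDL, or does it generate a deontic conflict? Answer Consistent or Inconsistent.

Consistent

Premise 5 is O(~w → ~v), but O(~w) is not derivable from the premises, so it does not yield O(~v).
So O(~v) is not derivable, and the apparent clash with O(v) does not arise.
A world satisfying every obligation exists (e.g. d=false, g=true, h=false, j=false, m=false, q=false, r=false, s=false, t=false, v=true, w=true); no atom is both obligatory and forbidden, so the set is consistent.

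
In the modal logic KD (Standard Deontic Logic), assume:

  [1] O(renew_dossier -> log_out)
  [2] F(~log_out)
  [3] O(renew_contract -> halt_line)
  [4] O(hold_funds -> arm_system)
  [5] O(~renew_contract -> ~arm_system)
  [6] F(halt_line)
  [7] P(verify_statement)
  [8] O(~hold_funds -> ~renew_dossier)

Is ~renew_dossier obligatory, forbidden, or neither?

Obligatory

Premise 6, F(halt_line), is equivalent to O(~halt_line).
Premise 3, O(renew_contract -> halt_line), contraposes to O(~halt_line -> ~renew_contract); with O(~halt_line) we get O(~renew_contract).
From O(~renew_contract) and premise 5, O(~renew_contract -> ~arm_system), we obtain O(~arm_system).
Premise 4 is O(hold_funds -> arm_system); contrapositively O(~arm_system -> ~hold_funds). Since O(~arm_system) holds, K gives O(~hold_funds).
From O(~hold_funds) and premise 8, O(~hold_funds -> ~renew_dossier), we obtain O(~renew_dossier).
Premises 1, 2, 7 do not contribute to this derivation.
Hence ~renew_dossier is obligatory.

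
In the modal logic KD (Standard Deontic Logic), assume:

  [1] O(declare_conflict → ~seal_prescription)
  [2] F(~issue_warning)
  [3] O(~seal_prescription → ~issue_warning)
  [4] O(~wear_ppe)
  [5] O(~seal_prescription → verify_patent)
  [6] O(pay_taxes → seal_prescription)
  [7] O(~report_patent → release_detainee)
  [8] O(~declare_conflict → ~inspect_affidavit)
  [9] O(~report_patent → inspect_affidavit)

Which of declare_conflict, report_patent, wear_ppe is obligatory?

Premise 2 is F(~issue_warning), i.e. O(issue_warning).
Premise 3, O(~seal_prescription → ~issue_warning), contraposes to O(issue_warning → seal_prescription); with O(issue_warning) we get O(seal_prescription).
Premise 1, O(declare_conflict → ~seal_prescription), contraposes to O(seal_prescription → ~declare_conflict); with O(seal_prescription) we get O(~declare_conflict).
With premise 8, O(~declare_conflict → ~inspect_affidavit), the K-axiom yields O(~inspect_affidavit).
The contrapositive of premise 9 (O(~report_patent → inspect_affidavit)) is O(~inspect_affidavit → report_patent), and O(~inspect_affidavit) is already established, so O(report_patent).
So O(report_patent) holds — report_patent is obligatory. None of the other listed options is made obligatory by any chain of premises.

report_patent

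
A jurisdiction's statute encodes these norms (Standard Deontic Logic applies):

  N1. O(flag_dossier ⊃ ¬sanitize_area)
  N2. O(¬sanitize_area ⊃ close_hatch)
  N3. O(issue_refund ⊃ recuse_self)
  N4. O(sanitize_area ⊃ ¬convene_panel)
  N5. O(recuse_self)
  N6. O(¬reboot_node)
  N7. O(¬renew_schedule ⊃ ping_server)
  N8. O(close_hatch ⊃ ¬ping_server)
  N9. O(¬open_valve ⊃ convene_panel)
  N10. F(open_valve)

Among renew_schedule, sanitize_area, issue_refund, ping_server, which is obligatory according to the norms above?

renew_schedule

F(open_valve) at premise 10 means O(¬open_valve).
With premise 9, O(¬open_valve ⊃ convene_panel), the K-axiom yields O(convene_panel).
Premise 4 is O(sanitize_area ⊃ ¬convene_panel); contrapositively O(convene_panel ⊃ ¬sanitize_area). Since O(convene_panel) holds, K gives O(¬sanitize_area).
Premise 2 is O(¬sanitize_area ⊃ close_hatch); since O(¬sanitize_area), deontic closure gives O(close_hatch).
Premise 8 is O(close_hatch ⊃ ¬ping_server); since O(close_hatch), deontic closure gives O(¬ping_server).
Premise 7, O(¬renew_schedule ⊃ ping_server), contraposes to O(¬ping_server ⊃ renew_schedule); with O(¬ping_server) we get O(renew_schedule).
So O(renew_schedule) holds — renew_schedule is obligatory. None of the other listed options is made obligatory by any chain of premises.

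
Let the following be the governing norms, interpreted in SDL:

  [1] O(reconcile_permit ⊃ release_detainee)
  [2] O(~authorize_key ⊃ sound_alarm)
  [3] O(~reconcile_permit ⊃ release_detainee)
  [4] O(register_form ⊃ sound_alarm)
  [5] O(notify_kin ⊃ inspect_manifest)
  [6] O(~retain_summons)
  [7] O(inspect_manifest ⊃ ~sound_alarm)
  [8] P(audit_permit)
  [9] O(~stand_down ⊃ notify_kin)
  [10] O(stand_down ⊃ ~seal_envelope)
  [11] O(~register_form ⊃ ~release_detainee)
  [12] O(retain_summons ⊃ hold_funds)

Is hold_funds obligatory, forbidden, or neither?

Premise 12 is O(retain_summons ⊃ hold_funds), but O(retain_summons) is not derivable from the premises, so it does not yield O(hold_funds).
No premise or chain of K-axiom applications forces O(hold_funds), and none forces O(~hold_funds). So hold_funds is neither obligatory nor forbidden under these norms.

Neither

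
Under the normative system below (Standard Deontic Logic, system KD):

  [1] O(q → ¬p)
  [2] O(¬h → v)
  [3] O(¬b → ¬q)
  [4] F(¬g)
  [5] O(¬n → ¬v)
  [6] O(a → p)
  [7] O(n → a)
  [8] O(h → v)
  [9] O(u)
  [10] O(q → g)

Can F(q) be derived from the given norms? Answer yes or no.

Premises 2 and 8 are O(¬h → v) and O(h → v); every ideal world satisfies ¬h or h, so in either case v holds — hence O(v).
Premise 5 is O(¬n → ¬v); contrapositively O(v → n). Since O(v) holds, K gives O(n).
Premise 7 is O(n → a); since O(n), deontic closure gives O(a).
From O(a) and premise 6, O(a → p), we obtain O(p).
Premise 1 is O(q → ¬p); contrapositively O(p → ¬q). Since O(p) holds, K gives O(¬q).
Premises 3, 4, 9, 10 do not contribute to this derivation.
So O(¬q) holds, i.e. F(q). The claim follows.

Yes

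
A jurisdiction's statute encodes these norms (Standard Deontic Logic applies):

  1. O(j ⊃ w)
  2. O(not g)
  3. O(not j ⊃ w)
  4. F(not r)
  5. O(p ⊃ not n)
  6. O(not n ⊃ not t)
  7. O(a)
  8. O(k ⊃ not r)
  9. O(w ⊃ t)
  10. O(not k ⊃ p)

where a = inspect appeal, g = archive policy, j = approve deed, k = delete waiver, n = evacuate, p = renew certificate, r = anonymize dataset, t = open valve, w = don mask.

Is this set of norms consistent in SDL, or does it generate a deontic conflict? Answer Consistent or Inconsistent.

Inconsistent

Premises 3 and 1 cover both cases: O(not j ⊃ w) and O(j ⊃ w). Since not j ∨ j is a tautology, O(w) follows.
With premise 9, O(w ⊃ t), the K-axiom yields O(t).
Premise 6, O(not n ⊃ not t), contraposes to O(t ⊃ n); with O(t) we get O(n).
Premise 5 is O(p ⊃ not n); contrapositively O(n ⊃ not p). Since O(n) holds, K gives O(not p).
Premise 10 is O(not k ⊃ p); contrapositively O(not p ⊃ k). Since O(not p) holds, K gives O(k).
Applying K to premise 8 (O(k ⊃ not r)) and O(k) yields O(not r).
However, F(not r) at premise 4 amounts to O(r).
We now have both O(not r) and O(r) — r is simultaneously obligatory and forbidden, violating the D-axiom.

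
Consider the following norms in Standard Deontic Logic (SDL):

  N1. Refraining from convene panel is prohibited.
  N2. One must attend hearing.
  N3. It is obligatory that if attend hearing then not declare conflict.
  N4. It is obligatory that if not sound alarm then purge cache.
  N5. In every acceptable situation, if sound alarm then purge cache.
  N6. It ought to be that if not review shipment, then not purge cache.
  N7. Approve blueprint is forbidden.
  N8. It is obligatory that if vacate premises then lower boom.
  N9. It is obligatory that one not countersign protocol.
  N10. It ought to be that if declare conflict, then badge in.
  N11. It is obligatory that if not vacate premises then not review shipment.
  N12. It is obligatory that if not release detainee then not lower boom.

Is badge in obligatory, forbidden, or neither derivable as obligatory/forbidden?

Neither

Premise 10 is O(declare_conflict → badge_in), but O(declare_conflict) is not derivable from the premises, so it does not yield O(badge_in).
No premise or chain of K-axiom applications forces O(badge_in), and none forces O(¬badge_in). So badge_in is neither obligatory nor forbidden under these norms.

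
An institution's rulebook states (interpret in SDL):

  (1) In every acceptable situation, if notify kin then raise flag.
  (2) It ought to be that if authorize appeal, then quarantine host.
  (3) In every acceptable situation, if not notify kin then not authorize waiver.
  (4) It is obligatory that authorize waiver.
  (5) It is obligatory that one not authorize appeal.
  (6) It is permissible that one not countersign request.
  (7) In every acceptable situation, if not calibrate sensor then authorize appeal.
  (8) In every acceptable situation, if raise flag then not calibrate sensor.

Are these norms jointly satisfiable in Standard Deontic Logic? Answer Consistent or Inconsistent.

Inconsistent

Premise 5 gives O(¬authorize_appeal).
The contrapositive of premise 7 (O(¬calibrate_sensor → authorize_appeal)) is O(¬authorize_appeal → calibrate_sensor), and O(¬authorize_appeal) is already established, so O(calibrate_sensor).
Premise 8 is O(raise_flag → ¬calibrate_sensor); contrapositively O(calibrate_sensor → ¬raise_flag). Since O(calibrate_sensor) holds, K gives O(¬raise_flag).
The contrapositive of premise 1 (O(notify_kin → raise_flag)) is O(¬raise_flag → ¬notify_kin), and O(¬raise_flag) is already established, so O(¬notify_kin).
From O(¬notify_kin) and premise 3, O(¬notify_kin → ¬authorize_waiver), we obtain O(¬authorize_waiver).
Yet premise 4 states O(authorize_waiver).
We now have both O(¬authorize_waiver) and O(authorize_waiver) — authorize_waiver is simultaneously obligatory and forbidden, violating the D-axiom.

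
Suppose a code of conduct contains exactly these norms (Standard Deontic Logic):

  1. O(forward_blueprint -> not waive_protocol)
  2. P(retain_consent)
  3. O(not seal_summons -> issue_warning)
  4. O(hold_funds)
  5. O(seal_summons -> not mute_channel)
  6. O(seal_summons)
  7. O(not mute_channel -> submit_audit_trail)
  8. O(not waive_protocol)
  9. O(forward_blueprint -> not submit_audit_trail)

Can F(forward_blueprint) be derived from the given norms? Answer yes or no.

Yes

Premise 6 gives O(seal_summons).
Applying K to premise 5 (O(seal_summons -> not mute_channel)) and O(seal_summons) yields O(not mute_channel).
With premise 7, O(not mute_channel -> submit_audit_trail), the K-axiom yields O(submit_audit_trail).
Premise 9, O(forward_blueprint -> not submit_audit_trail), contraposes to O(submit_audit_trail -> not forward_blueprint); with O(submit_audit_trail) we get O(not forward_blueprint).
Premises 1, 2, 3, 4, 8 do not contribute to this derivation.
So O(not forward_blueprint) holds, i.e. F(forward_blueprint). The claim follows.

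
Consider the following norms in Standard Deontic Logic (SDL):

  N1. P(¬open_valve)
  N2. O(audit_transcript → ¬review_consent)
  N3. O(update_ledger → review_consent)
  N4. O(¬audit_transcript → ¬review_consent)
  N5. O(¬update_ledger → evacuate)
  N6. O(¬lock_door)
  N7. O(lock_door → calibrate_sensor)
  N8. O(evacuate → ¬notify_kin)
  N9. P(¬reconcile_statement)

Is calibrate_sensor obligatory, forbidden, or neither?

Premise 7 is O(lock_door → calibrate_sensor), but O(lock_door) is not derivable from the premises, so it does not yield O(calibrate_sensor).
No premise or chain of K-axiom applications forces O(calibrate_sensor), and none forces O(¬calibrate_sensor). So calibrate_sensor is neither obligatory nor forbidden under these norms.

Neither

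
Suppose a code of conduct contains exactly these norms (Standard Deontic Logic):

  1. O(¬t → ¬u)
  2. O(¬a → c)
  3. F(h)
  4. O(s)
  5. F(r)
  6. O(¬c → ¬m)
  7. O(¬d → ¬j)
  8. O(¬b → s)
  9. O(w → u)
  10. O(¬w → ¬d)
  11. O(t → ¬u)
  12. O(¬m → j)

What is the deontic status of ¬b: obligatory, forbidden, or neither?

Neither

Premise 8 is O(¬b → s); even if O(s) held, inferring O(¬b) would be affirming the consequent — invalid.
No premise or chain of K-axiom applications forces O(¬b), and none forces O(b). So ¬b is neither obligatory nor forbidden under these norms.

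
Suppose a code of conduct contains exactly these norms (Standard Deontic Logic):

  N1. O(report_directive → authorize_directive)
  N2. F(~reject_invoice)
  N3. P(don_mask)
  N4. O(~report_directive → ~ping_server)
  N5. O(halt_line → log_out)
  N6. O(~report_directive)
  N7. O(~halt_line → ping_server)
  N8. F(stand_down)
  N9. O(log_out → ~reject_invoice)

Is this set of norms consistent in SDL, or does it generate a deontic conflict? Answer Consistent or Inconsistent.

Inconsistent

From premise 6 we have O(~report_directive).
Applying K to premise 4 (O(~report_directive → ~ping_server)) and O(~report_directive) yields O(~ping_server).
The contrapositive of premise 7 (O(~halt_line → ping_server)) is O(~ping_server → halt_line), and O(~ping_server) is already established, so O(halt_line).
Premise 5 is O(halt_line → log_out); since O(halt_line), deontic closure gives O(log_out).
Premise 9 is O(log_out → ~reject_invoice); since O(log_out), deontic closure gives O(~reject_invoice).
Yet premise 2 is F(~reject_invoice), i.e. O(reject_invoice).
We now have both O(~reject_invoice) and O(reject_invoice) — reject_invoice is simultaneously obligatory and forbidden, violating the D-axiom.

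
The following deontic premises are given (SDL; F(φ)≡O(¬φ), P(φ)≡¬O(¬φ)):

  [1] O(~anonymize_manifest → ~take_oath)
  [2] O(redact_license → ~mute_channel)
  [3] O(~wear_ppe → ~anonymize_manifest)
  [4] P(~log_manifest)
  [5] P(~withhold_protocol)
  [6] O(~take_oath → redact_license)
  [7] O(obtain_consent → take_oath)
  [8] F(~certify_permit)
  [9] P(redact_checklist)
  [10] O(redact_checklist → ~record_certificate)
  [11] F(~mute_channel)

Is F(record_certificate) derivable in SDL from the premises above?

No

Premise 10 is O(redact_checklist → ~record_certificate), but O(redact_checklist) is not derivable from the premises (the permission P(redact_checklist) asserts only ~O(~redact_checklist), not O(redact_checklist)), so it does not yield O(~record_certificate).
No other premise forces O(~record_certificate). An ideal world satisfying every premise can still have record_certificate true, so F(record_certificate) is not derivable.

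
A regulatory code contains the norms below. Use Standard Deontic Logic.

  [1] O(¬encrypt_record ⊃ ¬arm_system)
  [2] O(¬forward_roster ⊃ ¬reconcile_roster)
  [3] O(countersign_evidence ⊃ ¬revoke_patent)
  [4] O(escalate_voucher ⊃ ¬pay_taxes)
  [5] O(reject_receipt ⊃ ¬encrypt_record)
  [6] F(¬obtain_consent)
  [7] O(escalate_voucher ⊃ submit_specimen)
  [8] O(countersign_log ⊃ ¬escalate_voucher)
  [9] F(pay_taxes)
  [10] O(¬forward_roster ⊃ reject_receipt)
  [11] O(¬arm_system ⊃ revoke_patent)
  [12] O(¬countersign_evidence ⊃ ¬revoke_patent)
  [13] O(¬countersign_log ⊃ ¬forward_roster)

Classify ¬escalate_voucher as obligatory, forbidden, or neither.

Premises 3 and 12 are O(countersign_evidence ⊃ ¬revoke_patent) and O(¬countersign_evidence ⊃ ¬revoke_patent); every ideal world satisfies countersign_evidence or ¬countersign_evidence, so in either case ¬revoke_patent holds — hence O(¬revoke_patent).
Premise 11, O(¬arm_system ⊃ revoke_patent), contraposes to O(¬revoke_patent ⊃ arm_system); with O(¬revoke_patent) we get O(arm_system).
Premise 1, O(¬encrypt_record ⊃ ¬arm_system), contraposes to O(arm_system ⊃ encrypt_record); with O(arm_system) we get O(encrypt_record).
Premise 5, O(reject_receipt ⊃ ¬encrypt_record), contraposes to O(encrypt_record ⊃ ¬reject_receipt); with O(encrypt_record) we get O(¬reject_receipt).
The contrapositive of premise 10 (O(¬forward_roster ⊃ reject_receipt)) is O(¬reject_receipt ⊃ forward_roster), and O(¬reject_receipt) is already established, so O(forward_roster).
Premise 13, O(¬countersign_log ⊃ ¬forward_roster), contraposes to O(forward_roster ⊃ countersign_log); with O(forward_roster) we get O(countersign_log).
Applying K to premise 8 (O(countersign_log ⊃ ¬escalate_voucher)) and O(countersign_log) yields O(¬escalate_voucher).
Premises 2, 4, 6, 7, 9 do not contribute to this derivation.
Hence ¬escalate_voucher is obligatory.

Obligatory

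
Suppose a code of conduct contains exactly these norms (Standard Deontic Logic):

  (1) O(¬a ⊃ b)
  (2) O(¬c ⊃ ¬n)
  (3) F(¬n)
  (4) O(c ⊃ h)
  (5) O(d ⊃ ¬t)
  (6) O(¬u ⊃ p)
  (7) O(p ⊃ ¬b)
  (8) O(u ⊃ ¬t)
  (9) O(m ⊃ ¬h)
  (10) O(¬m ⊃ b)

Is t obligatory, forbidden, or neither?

F(¬n) at premise 3 means O(n).
Premise 2 is O(¬c ⊃ ¬n); contrapositively O(n ⊃ c). Since O(n) holds, K gives O(c).
With premise 4, O(c ⊃ h), the K-axiom yields O(h).
Premise 9 is O(m ⊃ ¬h); contrapositively O(h ⊃ ¬m). Since O(h) holds, K gives O(¬m).
Premise 10 is O(¬m ⊃ b); since O(¬m), deontic closure gives O(b).
Premise 7 is O(p ⊃ ¬b); contrapositively O(b ⊃ ¬p). Since O(b) holds, K gives O(¬p).
Premise 6 is O(¬u ⊃ p); contrapositively O(¬p ⊃ u). Since O(¬p) holds, K gives O(u).
Premise 8 is O(u ⊃ ¬t); since O(u), deontic closure gives O(¬t).
Premises 1, 5 do not contribute to this derivation.
Thus O(¬t), which is F(t): t is forbidden.

Forbidden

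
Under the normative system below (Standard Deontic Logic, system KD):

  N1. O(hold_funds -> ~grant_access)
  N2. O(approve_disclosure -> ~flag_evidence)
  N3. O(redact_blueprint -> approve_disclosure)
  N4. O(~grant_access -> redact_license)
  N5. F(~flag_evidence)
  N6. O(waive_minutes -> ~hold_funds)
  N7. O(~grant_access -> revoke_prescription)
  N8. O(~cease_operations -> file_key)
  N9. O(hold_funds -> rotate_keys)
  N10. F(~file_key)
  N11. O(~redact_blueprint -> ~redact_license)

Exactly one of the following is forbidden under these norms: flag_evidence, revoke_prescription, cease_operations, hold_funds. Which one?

hold_funds

Premise 5, F(~flag_evidence), is equivalent to O(flag_evidence).
The contrapositive of premise 2 (O(approve_disclosure -> ~flag_evidence)) is O(flag_evidence -> ~approve_disclosure), and O(flag_evidence) is already established, so O(~approve_disclosure).
The contrapositive of premise 3 (O(redact_blueprint -> approve_disclosure)) is O(~approve_disclosure -> ~redact_blueprint), and O(~approve_disclosure) is already established, so O(~redact_blueprint).
From O(~redact_blueprint) and premise 11, O(~redact_blueprint -> ~redact_license), we obtain O(~redact_license).
Premise 4 is O(~grant_access -> redact_license); contrapositively O(~redact_license -> grant_access). Since O(~redact_license) holds, K gives O(grant_access).
Premise 1 is O(hold_funds -> ~grant_access); contrapositively O(grant_access -> ~hold_funds). Since O(grant_access) holds, K gives O(~hold_funds).
So O(~hold_funds) holds, i.e. hold_funds is forbidden. None of the other listed options is forbidden under the premises.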